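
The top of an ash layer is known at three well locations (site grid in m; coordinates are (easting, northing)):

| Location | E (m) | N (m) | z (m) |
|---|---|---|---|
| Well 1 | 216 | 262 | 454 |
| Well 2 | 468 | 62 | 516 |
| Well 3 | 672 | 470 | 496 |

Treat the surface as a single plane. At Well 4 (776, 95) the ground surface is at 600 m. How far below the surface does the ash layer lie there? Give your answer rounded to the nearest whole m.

Two edge vectors: Well 1→Well 2 = (252, -200, 62), Well 1→Well 3 = (456, 208, 42).
Normal n = (Well 1→Well 2) × (Well 1→Well 3) = (-21296, 17688, 143616).
So ∂z/∂E = −n_x/n_z = 0.14828 and ∂z/∂N = −n_y/n_z = −0.12316.
Intercept c from Well 1: 454 − 32.03 + 32.27 = 454.24.
At (776, 95): z_contact = 115.1 − 11.7 + 454.24 = 557.6 m.
Depth below ground = 600 − 557.6 = 42 m.

42 m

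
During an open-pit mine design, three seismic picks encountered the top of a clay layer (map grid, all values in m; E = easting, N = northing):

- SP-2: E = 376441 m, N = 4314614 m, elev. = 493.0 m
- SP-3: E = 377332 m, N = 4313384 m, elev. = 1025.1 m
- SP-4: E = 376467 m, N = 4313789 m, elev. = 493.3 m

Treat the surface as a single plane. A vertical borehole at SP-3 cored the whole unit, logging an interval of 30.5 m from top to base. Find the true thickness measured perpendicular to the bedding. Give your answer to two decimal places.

25.87 m

Two edge vectors: SP-2→SP-3 = (891, -1230, 532.1), SP-2→SP-4 = (26, -825, 0.3).
Normal n = (SP-2→SP-3) × (SP-2→SP-4) = (438613.5, 13567.3, -703095).
So ∂z/∂E = −n_x/n_z = 0.62383 and ∂z/∂N = −n_y/n_z = 0.01930.
|∇z| = √(a²+b²) = 0.62413, so dip δ = arctan(0.62413) = 31.97°.
True thickness = vertical thickness × cos δ = 30.5 × cos 31.97° = 25.87 m.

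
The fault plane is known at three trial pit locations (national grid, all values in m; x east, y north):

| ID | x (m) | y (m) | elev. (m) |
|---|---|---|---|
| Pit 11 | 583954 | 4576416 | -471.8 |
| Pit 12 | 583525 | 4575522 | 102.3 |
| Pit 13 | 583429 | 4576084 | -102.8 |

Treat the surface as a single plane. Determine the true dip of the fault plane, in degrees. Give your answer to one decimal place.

Two edge vectors: Pit 11→Pit 12 = (-429, -894, 574.1), Pit 11→Pit 13 = (-525, -332, 369).
Normal n = (Pit 11→Pit 12) × (Pit 11→Pit 13) = (-139284.8, -143101.5, -326922).
So ∂z/∂x = −n_x/n_z = −0.42605 and ∂z/∂y = −n_y/n_z = −0.43772.
Gradient magnitude |∇z| = √(a² + b²) = √(0.18152 + 0.19160) = 0.61084.
True dip = arctan(0.61084) = 31.4°, dipping toward NE (azimuth ≈ 044°).

31.4°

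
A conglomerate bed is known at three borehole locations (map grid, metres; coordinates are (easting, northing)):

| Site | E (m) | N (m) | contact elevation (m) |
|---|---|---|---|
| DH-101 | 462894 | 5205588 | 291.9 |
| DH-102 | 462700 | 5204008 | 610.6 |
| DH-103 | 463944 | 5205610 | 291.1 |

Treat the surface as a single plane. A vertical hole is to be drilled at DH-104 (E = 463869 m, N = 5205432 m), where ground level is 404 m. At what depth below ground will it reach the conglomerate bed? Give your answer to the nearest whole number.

Let the plane be z = a·E + b·N + c.
DH-102−DH-101: −194a − 1580b = 318.7;  DH-103−DH-101: 1050a + 22b = −0.8.
Solving gives a = 0.00347331, b = −0.20213533.
Then c = 291.9 − a·462894 − b·5205588 = 1050917.38.
At (463869, 5205432): z_contact = 1611.2 − 1052201.7 + 1050917.38 = 326.8 m.
Depth below ground = 404 − 326.8 = 77 m.

77 m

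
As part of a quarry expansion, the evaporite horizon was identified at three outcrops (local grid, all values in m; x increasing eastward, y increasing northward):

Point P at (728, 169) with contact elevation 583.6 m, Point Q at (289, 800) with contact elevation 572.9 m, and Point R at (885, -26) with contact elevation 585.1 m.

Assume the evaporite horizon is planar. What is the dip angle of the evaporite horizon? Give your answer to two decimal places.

Two edge vectors: Point P→Point Q = (-439, 631, -10.7), Point P→Point R = (157, -195, 1.5).
Normal n = (Point P→Point Q) × (Point P→Point R) = (-1140, -1021.4, -13462).
So ∂z/∂x = −n_x/n_z = −0.08468 and ∂z/∂y = −n_y/n_z = −0.07587.
Gradient magnitude |∇z| = √(a² + b²) = √(0.00717 + 0.00576) = 0.11370.
True dip = arctan(0.11370) = 6.49°, dipping toward NE (azimuth ≈ 048°).

6.49°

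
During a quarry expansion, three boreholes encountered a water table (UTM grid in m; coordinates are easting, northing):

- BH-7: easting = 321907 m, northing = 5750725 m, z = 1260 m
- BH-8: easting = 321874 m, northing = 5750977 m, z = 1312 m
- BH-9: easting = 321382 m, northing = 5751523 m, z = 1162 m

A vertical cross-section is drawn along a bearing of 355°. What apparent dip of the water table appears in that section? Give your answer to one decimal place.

13.1°

Two edge vectors: BH-7→BH-8 = (-33, 252, 52), BH-7→BH-9 = (-525, 798, -98).
Normal n = (BH-7→BH-8) × (BH-7→BH-9) = (-66192, -30534, 105966).
So ∂z/∂easting = −n_x/n_z = 0.62465 and ∂z/∂northing = −n_y/n_z = 0.28815.
Unit vector along 355° is (sin 355°, cos 355°) = (-0.0872, 0.9962).
Slope in that direction = a·(-0.0872) + b·(0.9962) = 0.23261.
Apparent dip = arctan|0.23261| = 13.1° (true dip is 34.5°, so apparent ≤ true as expected).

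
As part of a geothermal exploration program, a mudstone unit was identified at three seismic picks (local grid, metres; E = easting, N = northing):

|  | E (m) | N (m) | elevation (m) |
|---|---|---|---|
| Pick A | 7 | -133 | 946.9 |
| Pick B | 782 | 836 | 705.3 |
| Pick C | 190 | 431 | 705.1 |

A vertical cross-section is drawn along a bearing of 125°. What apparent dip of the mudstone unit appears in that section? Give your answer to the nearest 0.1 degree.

32.0°

Let the plane be z = a·E + b·N + c.
Pick B−Pick A: 775a + 969b = −241.6;  Pick C−Pick A: 183a + 564b = −241.8.
Solving gives a = 0.37741, b = −0.55118.
Unit vector along 125° is (sin 125°, cos 125°) = (0.8192, -0.5736).
Slope in that direction = a·(0.8192) + b·(-0.5736) = 0.62530.
Apparent dip = arctan|0.62530| = 32.0° (true dip is 33.7°, so apparent ≤ true as expected).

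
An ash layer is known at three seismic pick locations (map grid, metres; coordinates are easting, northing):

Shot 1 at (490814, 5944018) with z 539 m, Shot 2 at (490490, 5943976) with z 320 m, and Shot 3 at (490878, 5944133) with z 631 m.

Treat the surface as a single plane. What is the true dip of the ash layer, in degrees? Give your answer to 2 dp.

Let the plane be z = a·easting + b·northing + c.
Shot 2−Shot 1: −324a − 42b = −219;  Shot 3−Shot 1: 64a + 115b = 92.
Solving gives a = 0.61671, b = 0.45679.
Gradient magnitude |∇z| = √(a² + b²) = √(0.38033 + 0.20865) = 0.76746.
True dip = arctan(0.76746) = 37.50°, dipping toward SW (azimuth ≈ 233°).

37.50°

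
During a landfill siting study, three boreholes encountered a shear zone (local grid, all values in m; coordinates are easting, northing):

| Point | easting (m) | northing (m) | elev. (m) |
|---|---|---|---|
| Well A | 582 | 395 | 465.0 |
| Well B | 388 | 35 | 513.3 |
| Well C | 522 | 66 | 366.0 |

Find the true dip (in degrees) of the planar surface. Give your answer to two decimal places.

53.02°

Let the plane be z = a·easting + b·northing + c.
Well B−Well A: −194a − 360b = 48.3;  Well C−Well A: −60a − 329b = −99.
Solving gives a = −1.22035, b = 0.52347.
Gradient magnitude |∇z| = √(a² + b²) = √(1.48927 + 0.27402) = 1.32789.
True dip = arctan(1.32789) = 53.02°, dipping toward ESE (azimuth ≈ 113°).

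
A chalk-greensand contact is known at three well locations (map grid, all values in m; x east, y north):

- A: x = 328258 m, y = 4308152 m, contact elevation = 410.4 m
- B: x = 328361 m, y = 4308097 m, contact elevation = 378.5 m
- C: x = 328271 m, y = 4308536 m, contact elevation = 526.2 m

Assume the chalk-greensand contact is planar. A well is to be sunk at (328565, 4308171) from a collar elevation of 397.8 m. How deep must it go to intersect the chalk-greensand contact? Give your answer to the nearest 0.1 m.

Two edge vectors: A→B = (103, -55, -31.9), A→C = (13, 384, 115.8).
Normal n = (A→B) × (A→C) = (5880.6, -12342.1, 40267).
So ∂z/∂x = −n_x/n_z = −0.146040182 and ∂z/∂y = −n_y/n_z = 0.306506569.
Intercept c from A: 410.4 + 47938.86 − 1320476.89 = −1272127.63.
At (328565, 4308171): z_contact = −47983.69 + 1320482.71 − 1272127.63 = 371.39 m.
Depth below ground = 397.8 − 371.39 = 26.4 m.

26.4 m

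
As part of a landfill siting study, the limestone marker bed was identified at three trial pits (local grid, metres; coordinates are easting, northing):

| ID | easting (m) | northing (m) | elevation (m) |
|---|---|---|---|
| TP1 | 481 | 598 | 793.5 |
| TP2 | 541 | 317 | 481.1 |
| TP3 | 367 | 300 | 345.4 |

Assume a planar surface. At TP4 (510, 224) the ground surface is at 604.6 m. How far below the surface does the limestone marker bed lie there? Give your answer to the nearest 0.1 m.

260.3 m

Two edge vectors: TP1→TP2 = (60, -281, -312.4), TP1→TP3 = (-114, -298, -448.1).
Normal n = (TP1→TP2) × (TP1→TP3) = (32820.9, 62499.6, -49914).
So ∂z/∂easting = −n_x/n_z = 0.65755 and ∂z/∂northing = −n_y/n_z = 1.25215.
Intercept c from TP1: 793.5 − 316.28 − 748.78 = −271.56.
At (510, 224): z_contact = 335.35 + 280.48 − 271.56 = 344.27 m.
Depth below ground = 604.6 − 344.27 = 260.3 m.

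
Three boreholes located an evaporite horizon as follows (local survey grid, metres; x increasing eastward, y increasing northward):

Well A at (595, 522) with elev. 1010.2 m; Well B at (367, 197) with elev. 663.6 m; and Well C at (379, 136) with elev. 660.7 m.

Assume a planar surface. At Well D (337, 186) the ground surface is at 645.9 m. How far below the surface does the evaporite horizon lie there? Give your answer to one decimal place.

Two edge vectors: Well A→Well B = (-228, -325, -346.6), Well A→Well C = (-216, -386, -349.5).
Normal n = (Well A→Well B) × (Well A→Well C) = (-20200.1, -4820.4, 17808).
So ∂z/∂x = −n_x/n_z = 1.13433 and ∂z/∂y = −n_y/n_z = 0.27069.
Intercept c from Well A: 1010.2 − 674.92 − 141.30 = 193.98.
At (337, 186): z_contact = 382.27 + 50.35 + 193.98 = 626.59 m.
Depth below ground = 645.9 − 626.59 = 19.3 m.

19.3 m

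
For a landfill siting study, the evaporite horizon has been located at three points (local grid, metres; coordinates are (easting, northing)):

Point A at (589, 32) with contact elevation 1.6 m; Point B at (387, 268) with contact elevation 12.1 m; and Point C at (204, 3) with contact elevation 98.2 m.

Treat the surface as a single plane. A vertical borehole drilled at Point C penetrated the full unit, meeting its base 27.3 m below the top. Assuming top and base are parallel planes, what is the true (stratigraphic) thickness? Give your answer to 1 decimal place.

26.2 m

Two edge vectors: Point A→Point B = (-202, 236, 10.5), Point A→Point C = (-385, -29, 96.6).
Normal n = (Point A→Point B) × (Point A→Point C) = (23102.1, 15470.7, 96718).
So ∂z/∂E = −n_x/n_z = −0.23886 and ∂z/∂N = −n_y/n_z = −0.15996.
|∇z| = √(a²+b²) = 0.28747, so dip δ = arctan(0.28747) = 16.04°.
True thickness = vertical thickness × cos δ = 27.3 × cos 16.04° = 26.2 m.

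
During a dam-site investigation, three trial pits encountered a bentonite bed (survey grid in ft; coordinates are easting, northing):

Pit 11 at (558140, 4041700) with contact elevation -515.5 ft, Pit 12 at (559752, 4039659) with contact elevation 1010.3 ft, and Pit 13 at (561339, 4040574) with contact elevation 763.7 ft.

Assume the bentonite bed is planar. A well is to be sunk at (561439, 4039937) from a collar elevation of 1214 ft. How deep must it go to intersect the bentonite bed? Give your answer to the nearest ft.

Two edge vectors: Pit 11→Pit 12 = (1612, -2041, 1525.8), Pit 11→Pit 13 = (3199, -1126, 1279.2).
Normal n = (Pit 11→Pit 12) × (Pit 11→Pit 13) = (-892796.4, 2818963.8, 4714047).
So ∂z/∂easting = −n_x/n_z = 0.18939064 and ∂z/∂northing = −n_y/n_z = −0.59799230.
Intercept c from Pit 11: -515.5 − 105706.49 + 2416905.47 = 2310683.48.
At (561439, 4039937): z_contact = 106331.3 − 2415851.2 + 2310683.48 = 1163.6 ft.
Depth below ground = 1214 − 1163.6 = 50 ft.

50 ft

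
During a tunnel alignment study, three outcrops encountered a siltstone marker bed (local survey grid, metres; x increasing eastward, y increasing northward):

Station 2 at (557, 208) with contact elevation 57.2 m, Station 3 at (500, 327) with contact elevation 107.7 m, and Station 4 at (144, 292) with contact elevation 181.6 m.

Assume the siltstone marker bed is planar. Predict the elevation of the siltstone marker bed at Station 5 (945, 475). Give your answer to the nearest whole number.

48 m

Two edge vectors: Station 2→Station 3 = (-57, 119, 50.5), Station 2→Station 4 = (-413, 84, 124.4).
Normal n = (Station 2→Station 3) × (Station 2→Station 4) = (10561.6, -13765.7, 44359).
So ∂z/∂x = −n_x/n_z = −0.23809 and ∂z/∂y = −n_y/n_z = 0.31032.
Intercept c from Station 2: 57.2 + 132.62 − 64.55 = 125.27.
At (945, 475): z = −225.0 + 147.4 + 125.27 = 47.7 m.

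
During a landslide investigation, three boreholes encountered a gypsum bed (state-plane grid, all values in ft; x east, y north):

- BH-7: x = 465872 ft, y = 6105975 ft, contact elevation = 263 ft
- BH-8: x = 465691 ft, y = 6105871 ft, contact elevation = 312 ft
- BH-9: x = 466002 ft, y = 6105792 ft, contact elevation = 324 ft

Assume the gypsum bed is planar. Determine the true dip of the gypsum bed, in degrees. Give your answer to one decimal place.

Two edge vectors: BH-7→BH-8 = (-181, -104, 49), BH-7→BH-9 = (130, -183, 61).
Normal n = (BH-7→BH-8) × (BH-7→BH-9) = (2623, 17411, 46643).
So ∂z/∂x = −n_x/n_z = −0.05624 and ∂z/∂y = −n_y/n_z = −0.37328.
Gradient magnitude |∇z| = √(a² + b²) = √(0.00316 + 0.13934) = 0.37749.
True dip = arctan(0.37749) = 20.7°, dipping toward N (azimuth ≈ 009°).

20.7°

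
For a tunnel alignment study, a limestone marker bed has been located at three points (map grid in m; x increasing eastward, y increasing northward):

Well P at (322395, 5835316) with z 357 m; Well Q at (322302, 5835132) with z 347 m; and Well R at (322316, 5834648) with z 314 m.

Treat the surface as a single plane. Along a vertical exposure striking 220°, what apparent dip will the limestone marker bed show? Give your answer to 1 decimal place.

Let the plane be z = a·x + b·y + c.
Well Q−Well P: −93a − 184b = −10;  Well R−Well P: −79a − 668b = −43.
Solving gives a = −0.02589, b = 0.06743.
Unit vector along 220° is (sin 220°, cos 220°) = (-0.6428, -0.7660).
Slope in that direction = a·(-0.6428) + b·(-0.7660) = −0.03502.
Apparent dip = arctan|0.03502| = 2.0° (true dip is 4.1°, so apparent ≤ true as expected).

2.0°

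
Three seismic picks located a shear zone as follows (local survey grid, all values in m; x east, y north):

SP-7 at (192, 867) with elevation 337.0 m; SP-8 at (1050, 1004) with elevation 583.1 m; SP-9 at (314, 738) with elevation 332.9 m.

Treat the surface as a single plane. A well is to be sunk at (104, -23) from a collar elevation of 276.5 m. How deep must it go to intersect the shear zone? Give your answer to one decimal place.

195.4 m

Two edge vectors: SP-7→SP-8 = (858, 137, 246.1), SP-7→SP-9 = (122, -129, -4.1).
Normal n = (SP-7→SP-8) × (SP-7→SP-9) = (31185.2, 33542, -127396).
So ∂z/∂x = −n_x/n_z = 0.244789 and ∂z/∂y = −n_y/n_z = 0.263289.
Intercept c from SP-7: 337 − 47.00 − 228.27 = 61.73.
At (104, -23): z_contact = 25.46 − 6.06 + 61.73 = 81.13 m.
Depth below ground = 276.5 − 81.13 = 195.4 m.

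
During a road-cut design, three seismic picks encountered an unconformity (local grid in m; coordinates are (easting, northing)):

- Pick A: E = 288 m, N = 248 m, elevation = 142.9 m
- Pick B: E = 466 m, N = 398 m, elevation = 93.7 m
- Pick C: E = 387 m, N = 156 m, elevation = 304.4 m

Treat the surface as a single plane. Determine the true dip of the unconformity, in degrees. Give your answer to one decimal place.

Two edge vectors: Pick A→Pick B = (178, 150, -49.2), Pick A→Pick C = (99, -92, 161.5).
Normal n = (Pick A→Pick B) × (Pick A→Pick C) = (19698.6, -33617.8, -31226).
So ∂z/∂E = −n_x/n_z = 0.63084 and ∂z/∂N = −n_y/n_z = −1.07660.
Gradient magnitude |∇z| = √(a² + b²) = √(0.39796 + 1.15906) = 1.24781.
True dip = arctan(1.24781) = 51.3°, dipping toward NNW (azimuth ≈ 330°).

51.3°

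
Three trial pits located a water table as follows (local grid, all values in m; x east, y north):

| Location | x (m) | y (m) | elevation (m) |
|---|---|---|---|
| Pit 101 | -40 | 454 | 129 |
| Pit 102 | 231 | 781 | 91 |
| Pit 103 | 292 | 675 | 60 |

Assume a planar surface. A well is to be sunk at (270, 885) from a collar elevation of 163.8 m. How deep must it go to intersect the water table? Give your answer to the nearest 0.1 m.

71.2 m

Two edge vectors: Pit 101→Pit 102 = (271, 327, -38), Pit 101→Pit 103 = (332, 221, -69).
Normal n = (Pit 101→Pit 102) × (Pit 101→Pit 103) = (-14165, 6083, -48673).
So ∂z/∂x = −n_x/n_z = −0.29102 and ∂z/∂y = −n_y/n_z = 0.12498.
Intercept c from Pit 101: 129 − 11.64 − 56.74 = 60.62.
At (270, 885): z_contact = −78.58 + 110.60 + 60.62 = 92.65 m.
Depth below ground = 163.8 − 92.65 = 71.2 m.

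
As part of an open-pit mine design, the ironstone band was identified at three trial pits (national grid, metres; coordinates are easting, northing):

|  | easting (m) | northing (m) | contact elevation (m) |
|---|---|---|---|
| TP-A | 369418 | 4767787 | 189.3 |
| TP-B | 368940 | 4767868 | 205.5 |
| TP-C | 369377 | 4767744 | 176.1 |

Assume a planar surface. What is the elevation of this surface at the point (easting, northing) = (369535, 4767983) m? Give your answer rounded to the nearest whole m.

Two edge vectors: TP-A→TP-B = (-478, 81, 16.2), TP-A→TP-C = (-41, -43, -13.2).
Normal n = (TP-A→TP-B) × (TP-A→TP-C) = (-372.6, -6973.8, 23875).
So ∂z/∂easting = −n_x/n_z = 0.01560628 and ∂z/∂northing = −n_y/n_z = 0.29209634.
Intercept c from TP-A: 189.3 − 5765.24 − 1392653.11 = −1398229.05.
At (369535, 4767983): z = 5767.1 + 1392710.4 − 1398229.05 = 248.4 m.

248 m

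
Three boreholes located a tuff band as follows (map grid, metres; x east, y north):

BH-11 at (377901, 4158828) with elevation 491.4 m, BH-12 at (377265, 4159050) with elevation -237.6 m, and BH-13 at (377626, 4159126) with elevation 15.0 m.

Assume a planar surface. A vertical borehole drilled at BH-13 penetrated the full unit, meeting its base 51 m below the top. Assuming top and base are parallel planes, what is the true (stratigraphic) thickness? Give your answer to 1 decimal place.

Two edge vectors: BH-11→BH-12 = (-636, 222, -729), BH-11→BH-13 = (-275, 298, -476.4).
Normal n = (BH-11→BH-12) × (BH-11→BH-13) = (111481.2, -102515.4, -128478).
So ∂z/∂x = −n_x/n_z = 0.86771 and ∂z/∂y = −n_y/n_z = −0.79792.
|∇z| = √(a²+b²) = 1.17881, so dip δ = arctan(1.17881) = 49.69°.
True thickness = vertical thickness × cos δ = 51 × cos 49.69° = 33.0 m.

33.0 m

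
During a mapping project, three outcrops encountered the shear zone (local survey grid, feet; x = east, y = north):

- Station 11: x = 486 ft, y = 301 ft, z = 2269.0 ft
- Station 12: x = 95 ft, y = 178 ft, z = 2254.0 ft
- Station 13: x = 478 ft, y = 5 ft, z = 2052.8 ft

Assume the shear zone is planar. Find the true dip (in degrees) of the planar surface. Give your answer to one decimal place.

37.3°

Two edge vectors: Station 11→Station 12 = (-391, -123, -15), Station 11→Station 13 = (-8, -296, -216.2).
Normal n = (Station 11→Station 12) × (Station 11→Station 13) = (22152.6, -84414.2, 114752).
So ∂z/∂x = −n_x/n_z = −0.19305 and ∂z/∂y = −n_y/n_z = 0.73562.
Gradient magnitude |∇z| = √(a² + b²) = √(0.03727 + 0.54114) = 0.76053.
True dip = arctan(0.76053) = 37.3°, dipping toward SSE (azimuth ≈ 165°).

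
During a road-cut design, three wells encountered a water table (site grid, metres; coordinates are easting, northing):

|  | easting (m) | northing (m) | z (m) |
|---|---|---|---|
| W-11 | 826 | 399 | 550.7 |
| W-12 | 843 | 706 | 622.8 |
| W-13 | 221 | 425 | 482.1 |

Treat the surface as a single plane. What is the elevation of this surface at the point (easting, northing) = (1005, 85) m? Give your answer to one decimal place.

Two edge vectors: W-11→W-12 = (17, 307, 72.1), W-11→W-13 = (-605, 26, -68.6).
Normal n = (W-11→W-12) × (W-11→W-13) = (-22934.8, -42454.3, 186177).
So ∂z/∂easting = −n_x/n_z = 0.123188 and ∂z/∂northing = −n_y/n_z = 0.228032.
Intercept c from W-11: 550.7 − 101.75 − 90.98 = 357.96.
At (1005, 85): z = 123.8 + 19.4 + 357.96 = 501.1 m.

501.1 m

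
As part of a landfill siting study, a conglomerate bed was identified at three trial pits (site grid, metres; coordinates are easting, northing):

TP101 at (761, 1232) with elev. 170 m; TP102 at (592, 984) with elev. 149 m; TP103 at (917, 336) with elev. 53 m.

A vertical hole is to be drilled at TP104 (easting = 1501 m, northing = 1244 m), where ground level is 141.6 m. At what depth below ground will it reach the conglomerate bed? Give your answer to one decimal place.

9.8 m

Let the plane be z = a·easting + b·northing + c.
TP102−TP101: −169a − 248b = −21;  TP103−TP101: 156a − 896b = −117.
Solving gives a = −0.053653, b = 0.121239.
Then c = 170 − a·761 − b·1232 = 61.46.
At (1501, 1244): z_contact = −80.53 + 150.82 + 61.46 = 131.75 m.
Depth below ground = 141.6 − 131.75 = 9.8 m.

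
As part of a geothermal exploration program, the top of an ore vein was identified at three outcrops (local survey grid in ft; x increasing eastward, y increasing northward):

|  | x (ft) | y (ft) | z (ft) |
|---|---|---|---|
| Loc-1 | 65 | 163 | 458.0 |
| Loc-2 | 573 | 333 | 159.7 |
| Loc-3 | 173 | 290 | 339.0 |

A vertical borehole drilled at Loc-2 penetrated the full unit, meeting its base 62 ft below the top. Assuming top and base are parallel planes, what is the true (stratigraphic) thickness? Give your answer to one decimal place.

50.3 ft

Two edge vectors: Loc-1→Loc-2 = (508, 170, -298.3), Loc-1→Loc-3 = (108, 127, -119).
Normal n = (Loc-1→Loc-2) × (Loc-1→Loc-3) = (17654.1, 28235.6, 46156).
So ∂z/∂x = −n_x/n_z = −0.38249 and ∂z/∂y = −n_y/n_z = −0.61174.
|∇z| = √(a²+b²) = 0.72147, so dip δ = arctan(0.72147) = 35.81°.
True thickness = vertical thickness × cos δ = 62 × cos 35.81° = 50.3 ft.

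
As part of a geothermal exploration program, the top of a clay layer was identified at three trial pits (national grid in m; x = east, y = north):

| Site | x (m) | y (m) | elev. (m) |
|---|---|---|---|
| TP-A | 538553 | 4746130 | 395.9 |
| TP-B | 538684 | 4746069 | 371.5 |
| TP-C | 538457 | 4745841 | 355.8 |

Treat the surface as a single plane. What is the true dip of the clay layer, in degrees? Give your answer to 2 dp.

11.49°

Two edge vectors: TP-A→TP-B = (131, -61, -24.4), TP-A→TP-C = (-96, -289, -40.1).
Normal n = (TP-A→TP-B) × (TP-A→TP-C) = (-4605.5, 7595.5, -43715).
So ∂z/∂x = −n_x/n_z = −0.10535 and ∂z/∂y = −n_y/n_z = 0.17375.
Gradient magnitude |∇z| = √(a² + b²) = √(0.01110 + 0.03019) = 0.20320.
True dip = arctan(0.20320) = 11.49°, dipping toward SSE (azimuth ≈ 149°).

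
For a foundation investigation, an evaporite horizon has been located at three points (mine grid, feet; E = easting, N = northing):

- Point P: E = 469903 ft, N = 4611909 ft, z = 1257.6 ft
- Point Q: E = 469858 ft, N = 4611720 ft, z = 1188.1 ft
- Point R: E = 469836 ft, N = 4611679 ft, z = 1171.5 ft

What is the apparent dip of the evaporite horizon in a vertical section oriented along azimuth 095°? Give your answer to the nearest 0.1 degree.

5.4°

Let the plane be z = a·E + b·N + c.
Point Q−Point P: −45a − 189b = −69.5;  Point R−Point P: −67a − 230b = −86.1.
Solving gives a = 0.12447, b = 0.33809.
Unit vector along 095° is (sin 95°, cos 95°) = (0.9962, -0.0872).
Slope in that direction = a·(0.9962) + b·(-0.0872) = 0.09453.
Apparent dip = arctan|0.09453| = 5.4° (true dip is 19.8°, so apparent ≤ true as expected).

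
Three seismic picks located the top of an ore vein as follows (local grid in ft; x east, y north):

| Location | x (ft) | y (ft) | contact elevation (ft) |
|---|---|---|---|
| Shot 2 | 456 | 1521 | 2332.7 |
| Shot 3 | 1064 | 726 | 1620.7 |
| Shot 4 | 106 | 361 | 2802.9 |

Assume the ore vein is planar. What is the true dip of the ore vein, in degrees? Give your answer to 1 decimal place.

50.7°

Two edge vectors: Shot 2→Shot 3 = (608, -795, -712), Shot 2→Shot 4 = (-350, -1160, 470.2).
Normal n = (Shot 2→Shot 3) × (Shot 2→Shot 4) = (-1199729, -36681.6, -983530).
So ∂z/∂x = −n_x/n_z = −1.21982 and ∂z/∂y = −n_y/n_z = −0.03730.
Gradient magnitude |∇z| = √(a² + b²) = √(1.48796 + 0.00139) = 1.22039.
True dip = arctan(1.22039) = 50.7°, dipping toward E (azimuth ≈ 088°).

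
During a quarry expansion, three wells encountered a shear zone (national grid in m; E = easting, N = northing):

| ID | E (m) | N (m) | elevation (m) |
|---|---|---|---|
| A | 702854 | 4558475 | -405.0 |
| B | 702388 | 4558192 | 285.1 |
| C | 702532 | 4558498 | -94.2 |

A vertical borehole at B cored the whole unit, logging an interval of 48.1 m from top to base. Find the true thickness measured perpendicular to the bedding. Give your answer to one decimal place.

Two edge vectors: A→B = (-466, -283, 690.1), A→C = (-322, 23, 310.8).
Normal n = (A→B) × (A→C) = (-103828.7, -77379.4, -101844).
So ∂z/∂E = −n_x/n_z = −1.01949 and ∂z/∂N = −n_y/n_z = −0.75978.
|∇z| = √(a²+b²) = 1.27147, so dip δ = arctan(1.27147) = 51.82°.
True thickness = vertical thickness × cos δ = 48.1 × cos 51.82° = 29.7 m.

29.7 m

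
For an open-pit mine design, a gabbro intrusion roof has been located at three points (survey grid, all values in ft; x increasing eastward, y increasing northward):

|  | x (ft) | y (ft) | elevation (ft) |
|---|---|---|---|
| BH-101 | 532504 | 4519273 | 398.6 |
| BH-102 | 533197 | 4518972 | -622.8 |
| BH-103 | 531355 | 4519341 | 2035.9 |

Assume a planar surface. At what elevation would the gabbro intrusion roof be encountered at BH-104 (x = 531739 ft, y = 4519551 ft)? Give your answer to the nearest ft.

Let the plane be z = a·x + b·y + c.
BH-102−BH-101: 693a − 301b = −1021.4;  BH-103−BH-101: −1149a + 68b = 1637.3.
Solving gives a = −1.41726370, b = 0.13035300.
Then c = 398.6 − a·532504 − b·4519273 = 165996.40.
At (531739, 4519551): z = −753614.4 + 589137.0 + 165996.40 = 1519.0 ft.

1519 ft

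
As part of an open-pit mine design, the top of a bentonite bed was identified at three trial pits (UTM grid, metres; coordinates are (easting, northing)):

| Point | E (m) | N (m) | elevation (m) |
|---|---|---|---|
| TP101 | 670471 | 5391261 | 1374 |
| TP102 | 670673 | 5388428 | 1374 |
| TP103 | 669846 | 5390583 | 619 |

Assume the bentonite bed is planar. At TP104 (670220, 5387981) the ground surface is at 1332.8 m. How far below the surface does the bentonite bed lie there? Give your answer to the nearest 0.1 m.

Let the plane be z = a·E + b·N + c.
TP102−TP101: 202a − 2833b = 0;  TP103−TP101: −625a − 678b = −755.
Solving gives a = 1.121270866, b = 0.079949423.
Then c = 1374 − a·670471 − b·5391261 = −1181433.80.
At (670220, 5387981): z_contact = 751498.16 + 430765.97 − 1181433.80 = 830.33 m.
Depth below ground = 1332.8 − 830.33 = 502.5 m.

502.5 m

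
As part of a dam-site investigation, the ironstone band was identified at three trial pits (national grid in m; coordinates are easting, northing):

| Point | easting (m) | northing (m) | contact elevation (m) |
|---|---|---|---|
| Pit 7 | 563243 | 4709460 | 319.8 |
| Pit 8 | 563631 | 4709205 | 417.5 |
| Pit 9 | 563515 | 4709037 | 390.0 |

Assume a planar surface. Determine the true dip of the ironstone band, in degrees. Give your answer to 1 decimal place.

Two edge vectors: Pit 7→Pit 8 = (388, -255, 97.7), Pit 7→Pit 9 = (272, -423, 70.2).
Normal n = (Pit 7→Pit 8) × (Pit 7→Pit 9) = (23426.1, -663.2, -94764).
So ∂z/∂easting = −n_x/n_z = 0.24720 and ∂z/∂northing = −n_y/n_z = −0.00700.
Gradient magnitude |∇z| = √(a² + b²) = √(0.06111 + 0.00005) = 0.24730.
True dip = arctan(0.24730) = 13.9°, dipping toward W (azimuth ≈ 272°).

13.9°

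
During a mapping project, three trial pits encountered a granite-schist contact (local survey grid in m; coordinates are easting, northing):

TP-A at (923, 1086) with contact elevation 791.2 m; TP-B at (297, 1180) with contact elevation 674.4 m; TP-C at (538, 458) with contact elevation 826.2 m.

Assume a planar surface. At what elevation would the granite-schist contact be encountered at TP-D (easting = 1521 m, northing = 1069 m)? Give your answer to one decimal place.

Let the plane be z = a·easting + b·northing + c.
TP-B−TP-A: −626a + 94b = −116.8;  TP-C−TP-A: −385a − 628b = 35.
Solving gives a = 0.163190, b = −0.155777.
Then c = 791.2 − a·923 − b·1086 = 809.75.
At (1521, 1069): z = 248.2 − 166.5 + 809.75 = 891.4 m.

891.4 m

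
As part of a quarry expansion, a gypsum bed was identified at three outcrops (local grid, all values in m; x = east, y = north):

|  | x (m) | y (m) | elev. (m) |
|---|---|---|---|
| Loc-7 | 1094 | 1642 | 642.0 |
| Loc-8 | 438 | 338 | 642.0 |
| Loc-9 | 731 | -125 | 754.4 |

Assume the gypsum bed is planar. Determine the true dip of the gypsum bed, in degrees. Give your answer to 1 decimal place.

Two edge vectors: Loc-7→Loc-8 = (-656, -1304, 0), Loc-7→Loc-9 = (-363, -1767, 112.4).
Normal n = (Loc-7→Loc-8) × (Loc-7→Loc-9) = (-146569.6, 73734.4, 685800).
So ∂z/∂x = −n_x/n_z = 0.21372 and ∂z/∂y = −n_y/n_z = −0.10752.
Gradient magnitude |∇z| = √(a² + b²) = √(0.04568 + 0.01156) = 0.23924.
True dip = arctan(0.23924) = 13.5°, dipping toward WNW (azimuth ≈ 297°).

13.5°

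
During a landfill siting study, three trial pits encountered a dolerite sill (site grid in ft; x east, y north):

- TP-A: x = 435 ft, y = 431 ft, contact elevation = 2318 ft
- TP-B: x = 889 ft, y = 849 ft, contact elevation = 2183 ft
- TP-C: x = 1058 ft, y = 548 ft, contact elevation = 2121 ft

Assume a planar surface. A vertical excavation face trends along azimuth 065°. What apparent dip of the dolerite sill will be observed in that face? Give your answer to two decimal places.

Let the plane be z = a·x + b·y + c.
TP-B−TP-A: 454a + 418b = −135;  TP-C−TP-A: 623a + 117b = −197.
Solving gives a = −0.32104, b = 0.02573.
Unit vector along 065° is (sin 65°, cos 65°) = (0.9063, 0.4226).
Slope in that direction = a·(0.9063) + b·(0.4226) = −0.28009.
Apparent dip = arctan|0.28009| = 15.65° (true dip is 17.9°, so apparent ≤ true as expected).

15.65°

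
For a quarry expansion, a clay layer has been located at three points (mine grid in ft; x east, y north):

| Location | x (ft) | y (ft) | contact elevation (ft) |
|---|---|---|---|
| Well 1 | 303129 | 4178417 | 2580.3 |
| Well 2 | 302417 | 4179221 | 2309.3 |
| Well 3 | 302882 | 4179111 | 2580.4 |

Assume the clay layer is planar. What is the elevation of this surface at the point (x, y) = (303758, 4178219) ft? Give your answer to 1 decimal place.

2935.9 ft

Two edge vectors: Well 1→Well 2 = (-712, 804, -271), Well 1→Well 3 = (-247, 694, 0.1).
Normal n = (Well 1→Well 2) × (Well 1→Well 3) = (188154.4, 67008.2, -295540).
So ∂z/∂x = −n_x/n_z = 0.636646139 and ∂z/∂y = −n_y/n_z = 0.226731407.
Intercept c from Well 1: 2580.3 − 192985.91 − 947378.37 = −1137783.97.
At (303758, 4178219): z = 193386.4 + 947333.5 − 1137783.97 = 2935.9 ft.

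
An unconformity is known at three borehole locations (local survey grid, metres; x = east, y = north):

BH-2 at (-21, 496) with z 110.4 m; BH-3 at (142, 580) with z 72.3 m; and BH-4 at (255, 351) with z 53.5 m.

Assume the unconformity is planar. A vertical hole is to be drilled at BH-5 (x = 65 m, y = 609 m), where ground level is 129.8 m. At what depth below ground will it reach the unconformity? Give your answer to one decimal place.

41.3 m

Let the plane be z = a·x + b·y + c.
BH-3−BH-2: 163a + 84b = −38.1;  BH-4−BH-2: 276a − 145b = −56.9.
Solving gives a = −0.22008, b = −0.02650.
Then c = 110.4 − a·-21 − b·496 = 118.92.
At (65, 609): z_contact = −14.31 − 16.14 + 118.92 = 88.48 m.
Depth below ground = 129.8 − 88.48 = 41.3 m.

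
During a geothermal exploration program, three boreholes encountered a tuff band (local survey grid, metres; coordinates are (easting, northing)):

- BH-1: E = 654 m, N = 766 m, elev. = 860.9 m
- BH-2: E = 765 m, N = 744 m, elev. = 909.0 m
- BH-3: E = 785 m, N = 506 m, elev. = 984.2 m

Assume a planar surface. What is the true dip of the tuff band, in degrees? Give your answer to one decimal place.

25.3°

Two edge vectors: BH-1→BH-2 = (111, -22, 48.1), BH-1→BH-3 = (131, -260, 123.3).
Normal n = (BH-1→BH-2) × (BH-1→BH-3) = (9793.4, -7385.2, -25978).
So ∂z/∂E = −n_x/n_z = 0.37699 and ∂z/∂N = −n_y/n_z = −0.28429.
Gradient magnitude |∇z| = √(a² + b²) = √(0.14212 + 0.08082) = 0.47216.
True dip = arctan(0.47216) = 25.3°, dipping toward NW (azimuth ≈ 307°).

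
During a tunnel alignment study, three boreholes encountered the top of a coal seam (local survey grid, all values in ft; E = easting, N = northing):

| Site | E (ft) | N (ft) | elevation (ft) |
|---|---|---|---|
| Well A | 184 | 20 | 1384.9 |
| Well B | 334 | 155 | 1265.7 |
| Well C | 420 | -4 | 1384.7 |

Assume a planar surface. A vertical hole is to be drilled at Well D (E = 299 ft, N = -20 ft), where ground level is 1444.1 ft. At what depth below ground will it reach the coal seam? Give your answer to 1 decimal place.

Two edge vectors: Well A→Well B = (150, 135, -119.2), Well A→Well C = (236, -24, -0.2).
Normal n = (Well A→Well B) × (Well A→Well C) = (-2887.8, -28101.2, -35460).
So ∂z/∂E = −n_x/n_z = −0.08144 and ∂z/∂N = −n_y/n_z = −0.79248.
Intercept c from Well A: 1384.9 + 14.98 + 15.85 = 1415.73.
At (299, -20): z_contact = −24.35 + 15.85 + 1415.73 = 1407.23 ft.
Depth below ground = 1444.1 − 1407.23 = 36.9 ft.

36.9 ft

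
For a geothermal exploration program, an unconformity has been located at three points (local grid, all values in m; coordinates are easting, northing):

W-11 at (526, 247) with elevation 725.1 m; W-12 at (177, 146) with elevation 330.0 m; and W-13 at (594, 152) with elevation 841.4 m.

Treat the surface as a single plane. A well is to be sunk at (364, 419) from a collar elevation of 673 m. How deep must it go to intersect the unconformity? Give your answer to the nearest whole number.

206 m

Two edge vectors: W-11→W-12 = (-349, -101, -395.1), W-11→W-13 = (68, -95, 116.3).
Normal n = (W-11→W-12) × (W-11→W-13) = (-49280.8, 13721.9, 40023).
So ∂z/∂easting = −n_x/n_z = 1.23131 and ∂z/∂northing = −n_y/n_z = −0.34285.
Intercept c from W-11: 725.1 − 647.67 + 84.68 = 162.11.
At (364, 419): z_contact = 448.2 − 143.7 + 162.11 = 466.7 m.
Depth below ground = 673 − 466.7 = 206 m.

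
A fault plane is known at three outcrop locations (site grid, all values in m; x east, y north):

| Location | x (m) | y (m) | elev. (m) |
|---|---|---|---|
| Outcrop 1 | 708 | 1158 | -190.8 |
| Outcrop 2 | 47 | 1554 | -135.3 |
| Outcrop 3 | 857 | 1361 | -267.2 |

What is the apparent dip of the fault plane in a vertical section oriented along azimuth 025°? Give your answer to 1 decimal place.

16.1°

Let the plane be z = a·x + b·y + c.
Outcrop 2−Outcrop 1: −661a + 396b = 55.5;  Outcrop 3−Outcrop 1: 149a + 203b = −76.4.
Solving gives a = −0.21493, b = −0.21860.
Unit vector along 025° is (sin 25°, cos 25°) = (0.4226, 0.9063).
Slope in that direction = a·(0.4226) + b·(0.9063) = −0.28895.
Apparent dip = arctan|0.28895| = 16.1° (true dip is 17.0°, so apparent ≤ true as expected).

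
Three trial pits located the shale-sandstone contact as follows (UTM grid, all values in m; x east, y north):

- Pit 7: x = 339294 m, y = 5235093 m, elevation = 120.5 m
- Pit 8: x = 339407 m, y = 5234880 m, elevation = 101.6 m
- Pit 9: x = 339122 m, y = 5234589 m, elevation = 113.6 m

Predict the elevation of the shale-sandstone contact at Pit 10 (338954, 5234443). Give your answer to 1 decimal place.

Two edge vectors: Pit 7→Pit 8 = (113, -213, -18.9), Pit 7→Pit 9 = (-172, -504, -6.9).
Normal n = (Pit 7→Pit 8) × (Pit 7→Pit 9) = (-8055.9, 4030.5, -93588).
So ∂z/∂x = −n_x/n_z = −0.086078343 and ∂z/∂y = −n_y/n_z = 0.043066419.
Intercept c from Pit 7: 120.5 + 29205.87 − 225456.71 = −196130.34.
At (338954, 5234443): z = −29176.6 + 225428.7 − 196130.34 = 121.8 m.

121.8 m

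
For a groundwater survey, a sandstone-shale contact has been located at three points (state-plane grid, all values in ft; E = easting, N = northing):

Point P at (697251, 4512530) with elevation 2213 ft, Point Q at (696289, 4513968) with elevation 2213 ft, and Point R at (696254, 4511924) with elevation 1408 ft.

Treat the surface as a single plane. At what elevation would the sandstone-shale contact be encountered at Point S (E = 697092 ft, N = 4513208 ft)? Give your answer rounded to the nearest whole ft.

2382 ft

Let the plane be z = a·E + b·N + c.
Point Q−Point P: −962a + 1438b = 0;  Point R−Point P: −997a − 606b = −805.
Solving gives a = 0.57401404, b = 0.38400661.
Then c = 2213 − a·697251 − b·4512530 = −2130860.20.
At (697092, 4513208): z = 400140.6 + 1733101.7 − 2130860.20 = 2382.1 ft.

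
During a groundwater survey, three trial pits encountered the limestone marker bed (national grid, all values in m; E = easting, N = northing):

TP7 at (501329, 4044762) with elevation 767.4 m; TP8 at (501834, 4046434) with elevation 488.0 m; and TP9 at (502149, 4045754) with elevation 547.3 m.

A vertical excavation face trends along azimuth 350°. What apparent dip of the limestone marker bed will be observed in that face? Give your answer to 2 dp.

6.58°

Two edge vectors: TP7→TP8 = (505, 1672, -279.4), TP7→TP9 = (820, 992, -220.1).
Normal n = (TP7→TP8) × (TP7→TP9) = (-90842.4, -117957.5, -870080).
So ∂z/∂E = −n_x/n_z = −0.10441 and ∂z/∂N = −n_y/n_z = −0.13557.
Unit vector along 350° is (sin 350°, cos 350°) = (-0.1736, 0.9848).
Slope in that direction = a·(-0.1736) + b·(0.9848) = −0.11538.
Apparent dip = arctan|0.11538| = 6.58° (true dip is 9.7°, so apparent ≤ true as expected).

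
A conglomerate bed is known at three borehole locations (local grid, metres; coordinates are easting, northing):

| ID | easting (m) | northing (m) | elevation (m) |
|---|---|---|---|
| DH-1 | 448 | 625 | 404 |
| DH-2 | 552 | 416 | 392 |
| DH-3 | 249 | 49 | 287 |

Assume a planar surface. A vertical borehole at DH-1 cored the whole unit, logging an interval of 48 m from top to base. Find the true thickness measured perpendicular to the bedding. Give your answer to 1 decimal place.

Let the plane be z = a·easting + b·northing + c.
DH-2−DH-1: 104a − 209b = −12;  DH-3−DH-1: −199a − 576b = −117.
Solving gives a = 0.17283, b = 0.14342.
|∇z| = √(a²+b²) = 0.22458, so dip δ = arctan(0.22458) = 12.66°.
True thickness = vertical thickness × cos δ = 48 × cos 12.66° = 46.8 m.

46.8 m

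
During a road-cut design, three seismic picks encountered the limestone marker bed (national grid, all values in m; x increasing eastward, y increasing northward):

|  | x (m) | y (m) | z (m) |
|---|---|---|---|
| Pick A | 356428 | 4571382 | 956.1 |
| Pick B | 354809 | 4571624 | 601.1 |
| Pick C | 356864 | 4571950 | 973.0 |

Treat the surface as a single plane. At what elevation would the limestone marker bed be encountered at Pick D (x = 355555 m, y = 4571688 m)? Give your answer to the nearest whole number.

743 m

Two edge vectors: Pick A→Pick B = (-1619, 242, -355), Pick A→Pick C = (436, 568, 16.9).
Normal n = (Pick A→Pick B) × (Pick A→Pick C) = (205729.8, -127418.9, -1025104).
So ∂z/∂x = −n_x/n_z = 0.20069164 and ∂z/∂y = −n_y/n_z = −0.12429851.
Intercept c from Pick A: 956.1 − 71532.12 + 568215.97 = 497639.95.
At (355555, 4571688): z = 71356.9 − 568254.0 + 497639.95 = 742.9 m.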